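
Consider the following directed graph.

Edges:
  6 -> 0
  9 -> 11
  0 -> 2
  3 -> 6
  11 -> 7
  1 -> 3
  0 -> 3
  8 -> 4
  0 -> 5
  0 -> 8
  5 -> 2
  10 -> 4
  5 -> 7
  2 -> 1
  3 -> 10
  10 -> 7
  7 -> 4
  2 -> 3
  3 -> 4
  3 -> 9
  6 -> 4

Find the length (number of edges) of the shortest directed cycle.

For each vertex v, BFS finds the shortest path from v back to v.
The shortest such closed walk is 0 → 3 → 6 → 0, length 3.

3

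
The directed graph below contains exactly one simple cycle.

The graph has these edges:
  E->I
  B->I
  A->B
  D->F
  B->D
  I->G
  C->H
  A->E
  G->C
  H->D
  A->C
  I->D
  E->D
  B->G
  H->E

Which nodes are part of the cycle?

C, E, G, H, I

DFS with gray/black marking from G:
G gray
  C gray
    H gray
      D gray
        F gray
        F black
      D black
      E gray
        E→D: D black — skip
        I gray
          I→G: G is gray → back edge
Back edge closes the cycle G → C → H → E → I → G; its vertices are {C, E, G, H, I}.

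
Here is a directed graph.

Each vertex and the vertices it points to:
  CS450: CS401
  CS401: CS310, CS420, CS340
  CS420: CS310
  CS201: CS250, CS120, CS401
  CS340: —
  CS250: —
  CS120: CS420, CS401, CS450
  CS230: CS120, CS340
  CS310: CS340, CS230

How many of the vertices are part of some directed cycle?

6

A vertex is on a directed cycle iff it belongs to a strongly connected component of size ≥ 2 (or has a self-loop).
The vertices on cycles are {CS120, CS230, CS310, CS401, CS420, CS450} — 6 in total.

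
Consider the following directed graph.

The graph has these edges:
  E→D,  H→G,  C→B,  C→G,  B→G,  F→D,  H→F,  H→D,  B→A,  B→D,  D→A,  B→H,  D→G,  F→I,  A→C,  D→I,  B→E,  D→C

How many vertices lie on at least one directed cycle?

7

A vertex is on a directed cycle iff it belongs to a strongly connected component of size ≥ 2 (or has a self-loop).
The vertices on cycles are {A, B, C, D, E, F, H} — 7 in total.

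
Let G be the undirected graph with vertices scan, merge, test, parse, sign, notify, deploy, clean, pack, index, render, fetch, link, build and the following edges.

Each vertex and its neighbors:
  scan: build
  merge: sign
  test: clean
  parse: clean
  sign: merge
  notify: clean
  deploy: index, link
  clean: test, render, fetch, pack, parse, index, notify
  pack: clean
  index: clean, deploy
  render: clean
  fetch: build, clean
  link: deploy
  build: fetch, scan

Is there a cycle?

No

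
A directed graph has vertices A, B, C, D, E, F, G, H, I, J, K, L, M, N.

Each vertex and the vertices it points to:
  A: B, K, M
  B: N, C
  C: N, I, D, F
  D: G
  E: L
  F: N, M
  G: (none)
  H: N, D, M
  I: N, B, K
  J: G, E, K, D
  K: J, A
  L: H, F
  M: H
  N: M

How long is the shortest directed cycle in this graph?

2

For each vertex v, BFS finds the shortest path from v back to v.
The shortest such closed walk is K → J → K, length 2.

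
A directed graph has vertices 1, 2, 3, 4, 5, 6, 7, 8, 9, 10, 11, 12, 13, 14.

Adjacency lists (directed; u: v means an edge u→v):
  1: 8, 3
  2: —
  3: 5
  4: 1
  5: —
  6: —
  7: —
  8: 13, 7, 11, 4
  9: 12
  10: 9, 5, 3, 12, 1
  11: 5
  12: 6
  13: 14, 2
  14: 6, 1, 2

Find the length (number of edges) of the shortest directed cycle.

For each vertex v, BFS finds the shortest path from v back to v.
The shortest such closed walk is 1 → 8 → 4 → 1, length 3.

3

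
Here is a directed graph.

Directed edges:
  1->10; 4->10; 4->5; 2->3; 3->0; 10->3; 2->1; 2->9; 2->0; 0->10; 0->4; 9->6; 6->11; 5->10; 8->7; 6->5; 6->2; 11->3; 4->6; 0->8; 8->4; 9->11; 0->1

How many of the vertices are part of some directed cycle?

A vertex is on a directed cycle iff it belongs to a strongly connected component of size ≥ 2 (or has a self-loop).
The vertices on cycles are {0, 1, 2, 3, 4, 5, 6, 8, 9, 10, 11} — 11 in total.

11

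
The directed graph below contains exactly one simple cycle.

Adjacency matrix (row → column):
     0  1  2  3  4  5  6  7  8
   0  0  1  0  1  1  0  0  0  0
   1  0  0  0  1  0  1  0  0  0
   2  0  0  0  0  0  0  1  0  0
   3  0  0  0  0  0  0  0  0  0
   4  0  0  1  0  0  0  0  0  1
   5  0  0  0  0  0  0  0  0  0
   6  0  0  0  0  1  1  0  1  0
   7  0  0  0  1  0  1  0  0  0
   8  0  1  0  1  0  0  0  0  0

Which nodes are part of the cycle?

DFS with gray/black marking from 4:
4 gray
  8 gray
    1 gray
      3 gray
      3 black
      5 gray
      5 black
    1 black
    8→3: 3 black — skip
  8 black
  2 gray
    6 gray
      6→5: 5 black — skip
      6→4: 4 is gray → back edge
Back edge closes the cycle 4 → 2 → 6 → 4; its vertices are {2, 4, 6}.

2, 4, 6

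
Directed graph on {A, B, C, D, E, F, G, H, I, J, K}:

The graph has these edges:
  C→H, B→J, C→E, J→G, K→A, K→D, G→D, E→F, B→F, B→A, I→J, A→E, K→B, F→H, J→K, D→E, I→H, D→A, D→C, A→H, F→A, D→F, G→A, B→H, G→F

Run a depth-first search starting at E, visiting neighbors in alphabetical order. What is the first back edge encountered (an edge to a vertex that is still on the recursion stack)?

DFS from E (visiting neighbors in alphabetical order); mark gray on enter, black on exit:
E gray
  F gray
    A gray
      A→E: E is gray → back edge
First back edge: A → E.

A->E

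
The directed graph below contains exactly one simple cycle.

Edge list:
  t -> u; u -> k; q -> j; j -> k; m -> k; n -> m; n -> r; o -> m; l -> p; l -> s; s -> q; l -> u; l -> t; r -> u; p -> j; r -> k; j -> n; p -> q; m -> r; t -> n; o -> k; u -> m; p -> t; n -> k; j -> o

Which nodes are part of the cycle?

m, r, u

DFS with gray/black marking from u:
u gray
  k gray
  k black
  m gray
    r gray
      r→k: k black — skip
      r→u: u is gray → back edge
Back edge closes the cycle u → m → r → u; its vertices are {m, r, u}.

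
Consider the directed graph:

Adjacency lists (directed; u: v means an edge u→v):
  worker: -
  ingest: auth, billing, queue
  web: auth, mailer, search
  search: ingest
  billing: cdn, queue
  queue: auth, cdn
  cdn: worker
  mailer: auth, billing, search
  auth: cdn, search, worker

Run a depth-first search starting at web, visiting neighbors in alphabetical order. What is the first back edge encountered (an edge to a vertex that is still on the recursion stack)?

DFS from web (visiting neighbors in alphabetical order); mark gray on enter, black on exit:
web gray
  auth gray
    cdn gray
      worker gray
      worker black
    cdn black
    search gray
      ingest gray
        ingest→auth: auth is gray → back edge
First back edge: ingest → auth.

ingest→auth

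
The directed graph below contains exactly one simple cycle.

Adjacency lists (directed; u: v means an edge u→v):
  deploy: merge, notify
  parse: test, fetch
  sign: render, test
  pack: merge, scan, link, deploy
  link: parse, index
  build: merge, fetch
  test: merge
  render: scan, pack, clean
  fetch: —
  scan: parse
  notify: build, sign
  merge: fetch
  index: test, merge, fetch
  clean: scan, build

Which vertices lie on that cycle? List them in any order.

pack, sign, deploy, notify, render

DFS with gray/black marking from render:
render gray
  scan gray
    parse gray
      test gray
        merge gray
          fetch gray
          fetch black
        merge black
      test black
      parse→fetch: fetch black — skip
    parse black
  scan black
  pack gray
    pack→merge: merge black — skip
    pack→scan: scan black — skip
    link gray
      link→parse: parse black — skip
      index gray
        index→test: test black — skip
        index→merge: merge black — skip
        index→fetch: fetch black — skip
      index black
    link black
    deploy gray
      deploy→merge: merge black — skip
      notify gray
        build gray
          build→merge: merge black — skip
          build→fetch: fetch black — skip
        build black
        sign gray
          sign→render: render is gray → back edge
Back edge closes the cycle render → pack → deploy → notify → sign → render; its vertices are {pack, sign, deploy, notify, render}.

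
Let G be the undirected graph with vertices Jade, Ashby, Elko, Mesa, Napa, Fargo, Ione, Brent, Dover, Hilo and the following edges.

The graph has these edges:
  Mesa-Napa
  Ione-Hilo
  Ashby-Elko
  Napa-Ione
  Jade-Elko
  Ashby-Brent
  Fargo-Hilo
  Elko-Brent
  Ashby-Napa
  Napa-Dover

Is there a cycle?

DFS, tracking each vertex's parent; an edge to a visited non-parent vertex closes a cycle.
Start from Hilo:
visit Hilo (parent –)
  visit Fargo (parent Hilo)
    Fargo–Hilo: parent, skip
  visit Ione (parent Hilo)
    Ione–Hilo: parent, skip
    visit Napa (parent Ione)
      visit Mesa (parent Napa)
        Mesa–Napa: parent, skip
      visit Ashby (parent Napa)
        Ashby–Napa: parent, skip
        visit Brent (parent Ashby)
          visit Elko (parent Brent)
            Elko–Brent: parent, skip
            visit Jade (parent Elko)
              Jade–Elko: parent, skip
            Elko–Ashby: Ashby visited and ≠ parent → cycle
Cycle: Ashby – Brent – Elko – Ashby.

Yes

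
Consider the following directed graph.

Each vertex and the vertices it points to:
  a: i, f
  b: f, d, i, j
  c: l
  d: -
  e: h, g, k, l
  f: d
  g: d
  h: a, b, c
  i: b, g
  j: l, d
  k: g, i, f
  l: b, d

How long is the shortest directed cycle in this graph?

For each vertex v, BFS finds the shortest path from v back to v.
The shortest such closed walk is b → i → b, length 2.

2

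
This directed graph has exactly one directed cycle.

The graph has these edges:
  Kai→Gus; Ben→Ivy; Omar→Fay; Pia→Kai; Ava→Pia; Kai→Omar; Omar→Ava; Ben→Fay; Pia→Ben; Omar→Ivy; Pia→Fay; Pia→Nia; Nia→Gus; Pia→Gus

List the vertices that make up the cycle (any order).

DFS with gray/black marking from Ava:
Ava gray
  Pia gray
    Gus gray
    Gus black
    Nia gray
      Nia→Gus: Gus black — skip
    Nia black
    Ben gray
      Fay gray
      Fay black
      Ivy gray
      Ivy black
    Ben black
    Kai gray
      Omar gray
        Omar→Ava: Ava is gray → back edge
Back edge closes the cycle Ava → Pia → Kai → Omar → Ava; its vertices are {Ava, Kai, Pia, Omar}.

Ava, Kai, Pia, Omar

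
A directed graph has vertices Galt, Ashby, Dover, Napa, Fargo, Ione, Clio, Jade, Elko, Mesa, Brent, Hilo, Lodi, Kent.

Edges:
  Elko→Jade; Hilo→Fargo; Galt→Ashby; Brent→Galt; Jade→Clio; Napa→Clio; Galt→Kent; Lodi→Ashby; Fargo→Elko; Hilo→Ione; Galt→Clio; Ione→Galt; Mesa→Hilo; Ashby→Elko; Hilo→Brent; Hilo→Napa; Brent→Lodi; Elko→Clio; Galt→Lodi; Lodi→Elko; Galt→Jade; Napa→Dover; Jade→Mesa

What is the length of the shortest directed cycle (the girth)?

5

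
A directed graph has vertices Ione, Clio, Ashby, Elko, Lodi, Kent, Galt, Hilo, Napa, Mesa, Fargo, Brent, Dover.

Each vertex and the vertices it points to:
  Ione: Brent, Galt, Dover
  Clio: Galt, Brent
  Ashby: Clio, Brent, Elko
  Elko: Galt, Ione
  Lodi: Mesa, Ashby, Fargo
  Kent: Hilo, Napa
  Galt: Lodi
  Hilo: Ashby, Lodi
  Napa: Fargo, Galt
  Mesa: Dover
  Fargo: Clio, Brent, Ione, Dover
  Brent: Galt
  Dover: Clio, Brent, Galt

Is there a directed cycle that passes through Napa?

No

Napa lies on a cycle iff there is a path from Napa back to itself.
Exploring from Napa, it never reaches itself; equivalently, its strongly connected component is a singleton.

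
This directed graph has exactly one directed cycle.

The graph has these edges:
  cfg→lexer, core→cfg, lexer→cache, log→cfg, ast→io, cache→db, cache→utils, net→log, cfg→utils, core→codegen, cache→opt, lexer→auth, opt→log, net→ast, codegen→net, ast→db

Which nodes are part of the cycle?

cfg, log, opt, cache, lexer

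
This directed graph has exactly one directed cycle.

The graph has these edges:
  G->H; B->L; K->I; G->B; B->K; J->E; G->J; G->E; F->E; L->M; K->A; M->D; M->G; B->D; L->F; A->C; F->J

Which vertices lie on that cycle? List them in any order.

B, G, L, M

DFS with gray/black marking from M:
M gray
  D gray
  D black
  G gray
    E gray
    E black
    B gray
      B→D: D black — skip
      K gray
        I gray
        I black
        A gray
          C gray
          C black
        A black
      K black
      L gray
        F gray
          F→E: E black — skip
          J gray
            J→E: E black — skip
          J black
        F black
        L→M: M is gray → back edge
Back edge closes the cycle M → G → B → L → M; its vertices are {B, G, L, M}.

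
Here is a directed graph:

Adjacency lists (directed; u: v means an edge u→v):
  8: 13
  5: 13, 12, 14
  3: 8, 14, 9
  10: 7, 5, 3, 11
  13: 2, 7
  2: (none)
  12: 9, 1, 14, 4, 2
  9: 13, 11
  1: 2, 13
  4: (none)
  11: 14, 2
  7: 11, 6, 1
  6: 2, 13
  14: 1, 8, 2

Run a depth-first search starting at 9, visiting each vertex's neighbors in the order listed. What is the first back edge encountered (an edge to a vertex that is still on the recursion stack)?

1→13

DFS from 9 (visiting each vertex's neighbors in the order listed); mark gray on enter, black on exit:
9 gray
  13 gray
    2 gray
    2 black
    7 gray
      11 gray
        14 gray
          1 gray
            1→2: 2 black — skip
            1→13: 13 is gray → back edge
First back edge: 1 → 13.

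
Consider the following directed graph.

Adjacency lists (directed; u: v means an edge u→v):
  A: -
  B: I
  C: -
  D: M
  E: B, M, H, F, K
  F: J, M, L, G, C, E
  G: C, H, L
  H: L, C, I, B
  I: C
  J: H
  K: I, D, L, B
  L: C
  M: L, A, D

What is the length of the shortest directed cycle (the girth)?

For each vertex v, BFS finds the shortest path from v back to v.
The shortest such closed walk is F → E → F, length 2.

2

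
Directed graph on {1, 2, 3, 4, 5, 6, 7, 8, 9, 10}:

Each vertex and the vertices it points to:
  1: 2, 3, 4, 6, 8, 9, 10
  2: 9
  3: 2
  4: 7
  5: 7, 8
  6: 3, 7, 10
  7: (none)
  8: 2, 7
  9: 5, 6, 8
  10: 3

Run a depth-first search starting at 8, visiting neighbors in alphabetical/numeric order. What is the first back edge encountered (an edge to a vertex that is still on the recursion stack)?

DFS from 8 (visiting neighbors in alphabetical/numeric order); mark gray on enter, black on exit:
8 gray
  2 gray
    9 gray
      5 gray
        7 gray
        7 black
        5→8: 8 is gray → back edge
First back edge: 5 → 8.

5->8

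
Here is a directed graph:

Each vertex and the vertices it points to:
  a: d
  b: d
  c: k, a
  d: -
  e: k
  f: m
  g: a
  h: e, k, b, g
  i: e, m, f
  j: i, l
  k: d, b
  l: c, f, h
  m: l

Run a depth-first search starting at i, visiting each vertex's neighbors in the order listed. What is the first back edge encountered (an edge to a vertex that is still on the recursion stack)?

DFS from i (visiting each vertex's neighbors in the order listed); mark gray on enter, black on exit:
i gray
  e gray
    k gray
      d gray
      d black
      b gray
        b→d: d black — skip
      b black
    k black
  e black
  m gray
    l gray
      c gray
        c→k: k black — skip
        a gray
          a→d: d black — skip
        a black
      c black
      f gray
        f→m: m is gray → back edge
First back edge: f → m.

f->m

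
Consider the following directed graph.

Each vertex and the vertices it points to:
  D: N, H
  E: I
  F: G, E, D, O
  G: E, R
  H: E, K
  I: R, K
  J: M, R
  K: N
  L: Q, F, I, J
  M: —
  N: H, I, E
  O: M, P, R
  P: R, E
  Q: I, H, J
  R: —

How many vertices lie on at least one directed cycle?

5

A vertex is on a directed cycle iff it belongs to a strongly connected component of size ≥ 2 (or has a self-loop).
The vertices on cycles are {E, H, I, K, N} — 5 in total.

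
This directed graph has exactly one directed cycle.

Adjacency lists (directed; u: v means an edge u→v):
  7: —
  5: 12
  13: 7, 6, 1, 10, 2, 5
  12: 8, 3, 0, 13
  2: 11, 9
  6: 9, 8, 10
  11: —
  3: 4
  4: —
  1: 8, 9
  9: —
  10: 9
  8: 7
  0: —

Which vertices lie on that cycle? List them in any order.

DFS with gray/black marking from 12:
12 gray
  8 gray
    7 gray
    7 black
  8 black
  3 gray
    4 gray
    4 black
  3 black
  0 gray
  0 black
  13 gray
    13→7: 7 black — skip
    6 gray
      9 gray
      9 black
      6→8: 8 black — skip
      10 gray
        10→9: 9 black — skip
      10 black
    6 black
    1 gray
      1→8: 8 black — skip
      1→9: 9 black — skip
    1 black
    13→10: 10 black — skip
    2 gray
      11 gray
      11 black
      2→9: 9 black — skip
    2 black
    5 gray
      5→12: 12 is gray → back edge
Back edge closes the cycle 12 → 13 → 5 → 12; its vertices are {5, 12, 13}.

5, 12, 13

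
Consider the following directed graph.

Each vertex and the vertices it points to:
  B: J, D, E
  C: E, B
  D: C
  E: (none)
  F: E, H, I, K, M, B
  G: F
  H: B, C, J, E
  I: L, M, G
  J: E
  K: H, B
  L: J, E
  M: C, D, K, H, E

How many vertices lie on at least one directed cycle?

6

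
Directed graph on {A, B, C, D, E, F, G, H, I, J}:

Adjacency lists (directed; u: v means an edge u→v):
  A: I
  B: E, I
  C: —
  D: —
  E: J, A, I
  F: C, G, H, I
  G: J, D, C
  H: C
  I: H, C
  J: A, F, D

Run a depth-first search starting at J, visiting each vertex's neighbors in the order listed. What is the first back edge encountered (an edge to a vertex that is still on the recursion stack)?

G->J

DFS from J (visiting each vertex's neighbors in the order listed); mark gray on enter, black on exit:
J gray
  A gray
    I gray
      H gray
        C gray
        C black
      H black
      I→C: C black — skip
    I black
  A black
  F gray
    F→C: C black — skip
    G gray
      G→J: J is gray → back edge
First back edge: G → J.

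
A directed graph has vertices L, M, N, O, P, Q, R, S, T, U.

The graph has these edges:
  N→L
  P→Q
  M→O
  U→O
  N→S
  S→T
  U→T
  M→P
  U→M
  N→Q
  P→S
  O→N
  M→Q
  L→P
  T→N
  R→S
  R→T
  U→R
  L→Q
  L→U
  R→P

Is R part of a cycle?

R is on a cycle iff R can reach itself via ≥1 edge.
R → T → N → L → U → R — yes.

Yes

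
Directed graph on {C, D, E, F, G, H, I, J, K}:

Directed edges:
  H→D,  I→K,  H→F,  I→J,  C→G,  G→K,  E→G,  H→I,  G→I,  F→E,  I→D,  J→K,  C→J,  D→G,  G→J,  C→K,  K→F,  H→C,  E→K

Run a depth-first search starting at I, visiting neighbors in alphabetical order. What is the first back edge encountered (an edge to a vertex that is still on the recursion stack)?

G->I

DFS from I (visiting neighbors in alphabetical order); mark gray on enter, black on exit:
I gray
  D gray
    G gray
      G→I: I is gray → back edge
First back edge: G → I.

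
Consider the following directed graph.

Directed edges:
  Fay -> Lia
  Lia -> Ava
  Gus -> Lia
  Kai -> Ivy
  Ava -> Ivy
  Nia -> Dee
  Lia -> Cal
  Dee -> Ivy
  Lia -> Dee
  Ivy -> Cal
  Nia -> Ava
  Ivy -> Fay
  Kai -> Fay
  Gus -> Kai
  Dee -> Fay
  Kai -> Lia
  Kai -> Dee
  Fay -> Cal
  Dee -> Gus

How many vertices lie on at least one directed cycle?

7

A vertex is on a directed cycle iff it belongs to a strongly connected component of size ≥ 2 (or has a self-loop).
The vertices on cycles are {Ava, Dee, Fay, Gus, Ivy, Kai, Lia} — 7 in total.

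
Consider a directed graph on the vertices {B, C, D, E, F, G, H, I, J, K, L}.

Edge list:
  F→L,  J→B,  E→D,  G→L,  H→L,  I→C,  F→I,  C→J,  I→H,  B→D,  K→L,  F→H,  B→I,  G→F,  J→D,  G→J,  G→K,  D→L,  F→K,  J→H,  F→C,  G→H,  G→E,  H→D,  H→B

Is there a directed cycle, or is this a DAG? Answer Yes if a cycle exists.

Yes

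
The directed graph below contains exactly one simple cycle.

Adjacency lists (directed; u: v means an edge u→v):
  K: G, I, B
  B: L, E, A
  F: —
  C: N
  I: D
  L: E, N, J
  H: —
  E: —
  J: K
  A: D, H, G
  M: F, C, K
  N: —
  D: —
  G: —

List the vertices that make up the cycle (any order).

DFS with gray/black marking from K:
K gray
  G gray
  G black
  I gray
    D gray
    D black
  I black
  B gray
    L gray
      E gray
      E black
      N gray
      N black
      J gray
        J→K: K is gray → back edge
Back edge closes the cycle K → B → L → J → K; its vertices are {B, J, K, L}.

B, J, K, L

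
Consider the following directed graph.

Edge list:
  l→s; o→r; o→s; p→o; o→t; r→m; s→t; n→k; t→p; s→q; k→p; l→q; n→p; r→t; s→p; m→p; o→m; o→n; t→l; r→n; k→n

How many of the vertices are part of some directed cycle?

A vertex is on a directed cycle iff it belongs to a strongly connected component of size ≥ 2 (or has a self-loop).
The vertices on cycles are {k, l, m, n, o, p, r, s, t} — 9 in total.

9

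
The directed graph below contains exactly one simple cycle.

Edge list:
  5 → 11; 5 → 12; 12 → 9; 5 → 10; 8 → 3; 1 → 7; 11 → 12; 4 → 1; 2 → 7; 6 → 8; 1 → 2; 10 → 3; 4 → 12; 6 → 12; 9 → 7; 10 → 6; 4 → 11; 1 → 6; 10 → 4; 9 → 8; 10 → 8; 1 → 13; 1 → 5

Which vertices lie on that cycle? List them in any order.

DFS with gray/black marking from 10:
10 gray
  8 gray
    3 gray
    3 black
  8 black
  10→3: 3 black — skip
  4 gray
    11 gray
      12 gray
        9 gray
          7 gray
          7 black
          9→8: 8 black — skip
        9 black
      12 black
    11 black
    4→12: 12 black — skip
    1 gray
      6 gray
        6→8: 8 black — skip
        6→12: 12 black — skip
      6 black
      13 gray
      13 black
      1→7: 7 black — skip
      2 gray
        2→7: 7 black — skip
      2 black
      5 gray
        5→11: 11 black — skip
        5→12: 12 black — skip
        5→10: 10 is gray → back edge
Back edge closes the cycle 10 → 4 → 1 → 5 → 10; its vertices are {1, 4, 5, 10}.

1, 4, 5, 10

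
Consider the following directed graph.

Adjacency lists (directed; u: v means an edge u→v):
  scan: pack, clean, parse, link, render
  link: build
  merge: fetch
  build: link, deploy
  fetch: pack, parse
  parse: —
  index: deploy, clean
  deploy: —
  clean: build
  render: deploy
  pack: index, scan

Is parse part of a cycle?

No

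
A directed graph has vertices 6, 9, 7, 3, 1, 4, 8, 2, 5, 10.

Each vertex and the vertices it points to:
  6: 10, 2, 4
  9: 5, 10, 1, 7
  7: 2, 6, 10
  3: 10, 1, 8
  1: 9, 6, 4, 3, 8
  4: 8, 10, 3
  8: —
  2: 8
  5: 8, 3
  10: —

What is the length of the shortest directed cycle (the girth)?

2

For each vertex v, BFS finds the shortest path from v back to v.
The shortest such closed walk is 9 → 1 → 9, length 2.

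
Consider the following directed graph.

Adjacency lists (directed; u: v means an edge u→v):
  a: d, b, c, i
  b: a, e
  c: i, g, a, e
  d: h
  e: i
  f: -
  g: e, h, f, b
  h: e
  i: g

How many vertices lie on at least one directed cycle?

8

A vertex is on a directed cycle iff it belongs to a strongly connected component of size ≥ 2 (or has a self-loop).
The vertices on cycles are {a, b, c, d, e, g, h, i} — 8 in total.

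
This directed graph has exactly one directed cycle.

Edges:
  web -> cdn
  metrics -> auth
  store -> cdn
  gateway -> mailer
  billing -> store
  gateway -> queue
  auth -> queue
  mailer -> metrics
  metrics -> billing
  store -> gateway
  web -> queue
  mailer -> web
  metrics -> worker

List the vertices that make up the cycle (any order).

store, mailer, billing, gateway, metrics

DFS with gray/black marking from gateway:
gateway gray
  queue gray
  queue black
  mailer gray
    web gray
      cdn gray
      cdn black
      web→queue: queue black — skip
    web black
    metrics gray
      billing gray
        store gray
          store→cdn: cdn black — skip
          store→gateway: gateway is gray → back edge
Back edge closes the cycle gateway → mailer → metrics → billing → store → gateway; its vertices are {store, mailer, billing, gateway, metrics}.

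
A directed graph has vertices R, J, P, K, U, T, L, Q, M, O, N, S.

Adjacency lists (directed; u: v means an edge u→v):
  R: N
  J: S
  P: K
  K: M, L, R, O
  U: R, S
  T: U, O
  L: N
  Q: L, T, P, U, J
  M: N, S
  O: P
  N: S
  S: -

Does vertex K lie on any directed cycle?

Yes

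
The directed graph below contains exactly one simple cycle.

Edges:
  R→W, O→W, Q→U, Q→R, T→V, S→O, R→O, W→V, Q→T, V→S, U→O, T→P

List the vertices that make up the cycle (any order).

DFS with gray/black marking from W:
W gray
  V gray
    S gray
      O gray
        O→W: W is gray → back edge
Back edge closes the cycle W → V → S → O → W; its vertices are {O, S, V, W}.

O, S, V, W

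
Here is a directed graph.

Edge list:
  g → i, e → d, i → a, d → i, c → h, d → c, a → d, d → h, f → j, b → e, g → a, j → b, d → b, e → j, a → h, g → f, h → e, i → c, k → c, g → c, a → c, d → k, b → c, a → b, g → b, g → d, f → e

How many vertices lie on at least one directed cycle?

9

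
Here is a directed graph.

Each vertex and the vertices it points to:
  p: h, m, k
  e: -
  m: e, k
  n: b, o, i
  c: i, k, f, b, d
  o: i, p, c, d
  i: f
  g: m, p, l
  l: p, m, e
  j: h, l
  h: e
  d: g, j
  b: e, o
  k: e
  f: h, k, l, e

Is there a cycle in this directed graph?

DFS with white/gray/black marking, starting from p:
p gray
  h gray
    e gray
    e black
  h black
  m gray
    m→e: e black — skip
    k gray
      k→e: e black — skip
    k black
  m black
  p→k: k black — skip
p black
n gray
  b gray
    b→e: e black — skip
    o gray
      i gray
        f gray
          f→h: h black — skip
          f→k: k black — skip
          l gray
            l→p: p black — skip
            l→m: m black — skip
            l→e: e black — skip
          l black
          f→e: e black — skip
        f black
      i black
      o→p: p black — skip
      c gray
        c→i: i black — skip
        c→k: k black — skip
        c→f: f black — skip
        c→b: b is gray → back edge
Back edge found, so a cycle exists: b → o → c → b.

Yes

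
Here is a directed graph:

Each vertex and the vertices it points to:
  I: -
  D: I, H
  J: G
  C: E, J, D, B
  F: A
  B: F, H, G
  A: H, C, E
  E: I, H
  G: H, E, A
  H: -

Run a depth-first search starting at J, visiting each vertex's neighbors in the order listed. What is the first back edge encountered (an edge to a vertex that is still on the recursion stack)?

C->J

DFS from J (visiting each vertex's neighbors in the order listed); mark gray on enter, black on exit:
J gray
  G gray
    H gray
    H black
    E gray
      I gray
      I black
      E→H: H black — skip
    E black
    A gray
      A→H: H black — skip
      C gray
        C→E: E black — skip
        C→J: J is gray → back edge
First back edge: C → J.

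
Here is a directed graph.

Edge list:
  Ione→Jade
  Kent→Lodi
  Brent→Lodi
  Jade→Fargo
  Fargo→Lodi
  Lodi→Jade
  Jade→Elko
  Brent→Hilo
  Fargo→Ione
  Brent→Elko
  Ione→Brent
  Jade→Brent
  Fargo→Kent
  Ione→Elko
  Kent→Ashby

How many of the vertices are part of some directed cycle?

6

A vertex is on a directed cycle iff it belongs to a strongly connected component of size ≥ 2 (or has a self-loop).
The vertices on cycles are {Ione, Jade, Kent, Lodi, Brent, Fargo} — 6 in total.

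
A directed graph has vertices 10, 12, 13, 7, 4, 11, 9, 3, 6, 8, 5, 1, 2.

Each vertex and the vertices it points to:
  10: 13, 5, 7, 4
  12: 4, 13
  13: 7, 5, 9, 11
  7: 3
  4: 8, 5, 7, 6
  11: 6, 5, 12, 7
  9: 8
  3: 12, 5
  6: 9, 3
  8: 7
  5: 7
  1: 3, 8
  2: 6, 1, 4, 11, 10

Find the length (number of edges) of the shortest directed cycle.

For each vertex v, BFS finds the shortest path from v back to v.
The shortest such closed walk is 3 → 5 → 7 → 3, length 3.

3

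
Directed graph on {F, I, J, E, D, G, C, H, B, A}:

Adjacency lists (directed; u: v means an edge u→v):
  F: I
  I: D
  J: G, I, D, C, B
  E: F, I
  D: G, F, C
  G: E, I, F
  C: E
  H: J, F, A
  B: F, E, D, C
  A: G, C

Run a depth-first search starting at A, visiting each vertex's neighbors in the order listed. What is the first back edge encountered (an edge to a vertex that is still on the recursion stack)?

D→G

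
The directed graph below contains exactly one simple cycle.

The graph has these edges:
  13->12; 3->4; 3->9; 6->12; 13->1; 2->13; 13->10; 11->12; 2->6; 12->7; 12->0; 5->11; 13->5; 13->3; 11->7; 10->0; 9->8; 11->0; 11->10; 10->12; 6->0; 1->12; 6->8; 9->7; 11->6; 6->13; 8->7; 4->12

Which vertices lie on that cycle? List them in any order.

5, 6, 11, 13

DFS with gray/black marking from 13:
13 gray
  1 gray
    12 gray
      7 gray
      7 black
      0 gray
      0 black
    12 black
  1 black
  13→12: 12 black — skip
  5 gray
    11 gray
      10 gray
        10→0: 0 black — skip
        10→12: 12 black — skip
      10 black
      11→7: 7 black — skip
      6 gray
        6→13: 13 is gray → back edge
Back edge closes the cycle 13 → 5 → 11 → 6 → 13; its vertices are {5, 6, 11, 13}.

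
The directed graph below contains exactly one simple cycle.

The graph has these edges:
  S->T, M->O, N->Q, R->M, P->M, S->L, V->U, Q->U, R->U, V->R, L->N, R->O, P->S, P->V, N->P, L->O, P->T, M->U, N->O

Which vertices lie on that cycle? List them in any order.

L, N, P, S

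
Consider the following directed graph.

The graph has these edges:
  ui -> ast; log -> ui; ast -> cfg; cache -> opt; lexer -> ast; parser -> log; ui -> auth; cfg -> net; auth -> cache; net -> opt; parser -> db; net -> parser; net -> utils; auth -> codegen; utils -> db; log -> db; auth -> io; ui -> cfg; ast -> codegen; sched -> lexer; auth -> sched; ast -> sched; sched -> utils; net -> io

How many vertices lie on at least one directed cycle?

9

A vertex is on a directed cycle iff it belongs to a strongly connected component of size ≥ 2 (or has a self-loop).
The vertices on cycles are {ui, ast, cfg, log, net, auth, lexer, sched, parser} — 9 in total.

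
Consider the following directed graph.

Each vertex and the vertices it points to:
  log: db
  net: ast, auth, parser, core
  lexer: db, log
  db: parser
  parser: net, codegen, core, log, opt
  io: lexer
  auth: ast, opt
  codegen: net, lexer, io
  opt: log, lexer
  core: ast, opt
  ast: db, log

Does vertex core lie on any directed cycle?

core is on a cycle iff core can reach itself via ≥1 edge.
core → ast → db → parser → core — yes.

Yes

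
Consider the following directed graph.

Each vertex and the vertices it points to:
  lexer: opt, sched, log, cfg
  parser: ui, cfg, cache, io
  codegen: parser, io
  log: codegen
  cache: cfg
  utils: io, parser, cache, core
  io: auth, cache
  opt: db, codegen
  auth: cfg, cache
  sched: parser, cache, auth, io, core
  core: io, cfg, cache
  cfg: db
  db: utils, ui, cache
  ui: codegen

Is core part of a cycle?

Yes

core is on a cycle iff core can reach itself via ≥1 edge.
core → cfg → db → utils → core — yes.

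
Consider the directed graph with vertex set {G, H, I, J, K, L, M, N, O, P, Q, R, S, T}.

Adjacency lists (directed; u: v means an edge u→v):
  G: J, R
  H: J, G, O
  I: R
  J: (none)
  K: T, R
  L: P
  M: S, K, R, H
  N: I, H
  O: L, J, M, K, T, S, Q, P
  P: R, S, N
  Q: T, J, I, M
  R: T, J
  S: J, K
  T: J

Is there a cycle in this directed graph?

DFS with white/gray/black marking, starting from K:
K gray
  T gray
    J gray
    J black
  T black
  R gray
    R→T: T black — skip
    R→J: J black — skip
  R black
K black
G gray
  G→J: J black — skip
  G→R: R black — skip
G black
H gray
  H→J: J black — skip
  H→G: G black — skip
  O gray
    L gray
      P gray
        P→R: R black — skip
        S gray
          S→J: J black — skip
          S→K: K black — skip
        S black
        N gray
          I gray
            I→R: R black — skip
          I black
          N→H: H is gray → back edge
Back edge found, so a cycle exists: H → O → L → P → N → H.

Yes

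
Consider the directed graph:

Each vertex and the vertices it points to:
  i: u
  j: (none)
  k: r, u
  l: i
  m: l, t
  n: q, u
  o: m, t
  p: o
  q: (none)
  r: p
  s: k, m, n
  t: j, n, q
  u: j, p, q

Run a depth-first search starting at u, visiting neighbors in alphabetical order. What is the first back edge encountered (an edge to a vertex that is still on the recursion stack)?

i→u

DFS from u (visiting neighbors in alphabetical order); mark gray on enter, black on exit:
u gray
  j gray
  j black
  p gray
    o gray
      m gray
        l gray
          i gray
            i→u: u is gray → back edge
First back edge: i → u.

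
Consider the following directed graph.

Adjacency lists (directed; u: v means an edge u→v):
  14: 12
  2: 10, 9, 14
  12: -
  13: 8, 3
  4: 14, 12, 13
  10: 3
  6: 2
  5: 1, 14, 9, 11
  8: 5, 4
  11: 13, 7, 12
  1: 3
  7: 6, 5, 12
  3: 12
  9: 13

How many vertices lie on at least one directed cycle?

A vertex is on a directed cycle iff it belongs to a strongly connected component of size ≥ 2 (or has a self-loop).
The vertices on cycles are {2, 4, 5, 6, 7, 8, 9, 11, 13} — 9 in total.

9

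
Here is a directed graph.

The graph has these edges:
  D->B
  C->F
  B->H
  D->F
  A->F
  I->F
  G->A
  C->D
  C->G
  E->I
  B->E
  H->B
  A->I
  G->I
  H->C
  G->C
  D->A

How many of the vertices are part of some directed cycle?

A vertex is on a directed cycle iff it belongs to a strongly connected component of size ≥ 2 (or has a self-loop).
The vertices on cycles are {B, C, D, G, H} — 5 in total.

5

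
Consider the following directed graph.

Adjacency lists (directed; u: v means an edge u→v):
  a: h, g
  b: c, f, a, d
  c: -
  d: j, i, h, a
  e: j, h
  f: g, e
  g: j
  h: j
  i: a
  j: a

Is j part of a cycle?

Yes

j is on a cycle iff j can reach itself via ≥1 edge.
j → a → h → j — yes.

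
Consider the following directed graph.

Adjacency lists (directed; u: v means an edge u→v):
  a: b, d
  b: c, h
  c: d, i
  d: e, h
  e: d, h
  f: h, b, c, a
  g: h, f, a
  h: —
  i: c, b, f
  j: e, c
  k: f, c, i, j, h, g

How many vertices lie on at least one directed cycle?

7

A vertex is on a directed cycle iff it belongs to a strongly connected component of size ≥ 2 (or has a self-loop).
The vertices on cycles are {a, b, c, d, e, f, i} — 7 in total.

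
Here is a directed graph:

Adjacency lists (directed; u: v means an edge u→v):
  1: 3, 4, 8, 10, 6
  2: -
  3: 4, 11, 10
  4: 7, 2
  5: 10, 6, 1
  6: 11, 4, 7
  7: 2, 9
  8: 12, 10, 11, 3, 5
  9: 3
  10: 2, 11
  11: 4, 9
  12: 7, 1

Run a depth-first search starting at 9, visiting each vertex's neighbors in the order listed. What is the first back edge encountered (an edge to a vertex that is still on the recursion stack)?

7→9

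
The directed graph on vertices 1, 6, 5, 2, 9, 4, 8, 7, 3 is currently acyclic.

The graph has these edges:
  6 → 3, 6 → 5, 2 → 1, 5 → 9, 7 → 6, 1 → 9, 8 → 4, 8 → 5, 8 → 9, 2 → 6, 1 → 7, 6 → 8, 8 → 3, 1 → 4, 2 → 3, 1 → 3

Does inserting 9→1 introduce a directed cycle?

Yes

Adding 9→1 creates a cycle iff 1 can already reach 9.
Path from 1: 1 → 9.
So 1 → … → 9 → 1 is a cycle.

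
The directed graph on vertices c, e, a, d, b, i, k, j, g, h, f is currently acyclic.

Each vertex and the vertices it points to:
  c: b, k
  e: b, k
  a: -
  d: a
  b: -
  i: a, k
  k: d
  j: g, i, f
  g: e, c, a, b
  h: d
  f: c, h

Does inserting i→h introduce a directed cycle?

No

Adding i→h creates a cycle iff h can already reach i.
Explore from h: no path reaches i. The graph stays acyclic.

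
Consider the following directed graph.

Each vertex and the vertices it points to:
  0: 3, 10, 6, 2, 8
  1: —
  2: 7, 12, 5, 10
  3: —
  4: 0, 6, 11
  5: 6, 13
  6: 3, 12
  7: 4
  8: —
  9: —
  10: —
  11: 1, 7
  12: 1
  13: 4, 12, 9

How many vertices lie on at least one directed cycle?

7

A vertex is on a directed cycle iff it belongs to a strongly connected component of size ≥ 2 (or has a self-loop).
The vertices on cycles are {0, 2, 4, 5, 7, 11, 13} — 7 in total.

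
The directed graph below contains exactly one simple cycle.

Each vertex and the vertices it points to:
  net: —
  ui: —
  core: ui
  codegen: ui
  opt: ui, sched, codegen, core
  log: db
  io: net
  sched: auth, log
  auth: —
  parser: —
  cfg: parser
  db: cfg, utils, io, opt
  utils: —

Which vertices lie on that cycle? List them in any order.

DFS with gray/black marking from log:
log gray
  db gray
    cfg gray
      parser gray
      parser black
    cfg black
    utils gray
    utils black
    io gray
      net gray
      net black
    io black
    opt gray
      ui gray
      ui black
      sched gray
        auth gray
        auth black
        sched→log: log is gray → back edge
Back edge closes the cycle log → db → opt → sched → log; its vertices are {db, log, opt, sched}.

db, log, opt, sched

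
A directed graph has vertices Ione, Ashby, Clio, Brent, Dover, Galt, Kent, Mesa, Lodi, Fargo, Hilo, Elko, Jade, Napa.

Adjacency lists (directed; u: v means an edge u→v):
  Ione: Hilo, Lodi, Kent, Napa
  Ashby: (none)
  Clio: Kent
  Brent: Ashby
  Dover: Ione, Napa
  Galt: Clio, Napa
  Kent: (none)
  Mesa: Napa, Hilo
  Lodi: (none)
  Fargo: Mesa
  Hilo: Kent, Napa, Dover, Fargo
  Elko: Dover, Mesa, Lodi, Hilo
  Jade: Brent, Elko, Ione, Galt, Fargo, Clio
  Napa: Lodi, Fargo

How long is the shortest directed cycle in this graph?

3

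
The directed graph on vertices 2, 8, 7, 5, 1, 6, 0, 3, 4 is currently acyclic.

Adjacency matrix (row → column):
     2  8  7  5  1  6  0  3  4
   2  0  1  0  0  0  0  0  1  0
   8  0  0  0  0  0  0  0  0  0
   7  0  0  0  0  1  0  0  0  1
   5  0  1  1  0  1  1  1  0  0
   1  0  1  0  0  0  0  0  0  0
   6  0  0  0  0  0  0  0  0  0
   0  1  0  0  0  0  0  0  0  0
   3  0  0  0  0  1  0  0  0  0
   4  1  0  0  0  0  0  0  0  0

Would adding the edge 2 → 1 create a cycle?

No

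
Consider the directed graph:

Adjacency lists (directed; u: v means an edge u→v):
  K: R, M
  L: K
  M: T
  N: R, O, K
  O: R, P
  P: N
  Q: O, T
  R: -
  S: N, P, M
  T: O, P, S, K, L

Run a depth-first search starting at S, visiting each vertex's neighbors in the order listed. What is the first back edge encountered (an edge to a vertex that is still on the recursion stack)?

DFS from S (visiting each vertex's neighbors in the order listed); mark gray on enter, black on exit:
S gray
  N gray
    R gray
    R black
    O gray
      O→R: R black — skip
      P gray
        P→N: N is gray → back edge
First back edge: P → N.

P->N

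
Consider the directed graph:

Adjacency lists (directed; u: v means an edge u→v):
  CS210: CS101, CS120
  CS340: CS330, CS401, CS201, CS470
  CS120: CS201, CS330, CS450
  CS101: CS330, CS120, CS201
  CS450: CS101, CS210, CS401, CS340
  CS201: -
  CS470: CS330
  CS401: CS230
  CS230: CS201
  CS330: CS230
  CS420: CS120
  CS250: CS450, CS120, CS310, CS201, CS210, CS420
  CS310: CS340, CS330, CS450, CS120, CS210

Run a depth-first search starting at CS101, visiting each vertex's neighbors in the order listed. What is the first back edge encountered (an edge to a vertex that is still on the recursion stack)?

CS450→CS101

DFS from CS101 (visiting each vertex's neighbors in the order listed); mark gray on enter, black on exit:
CS101 gray
  CS330 gray
    CS230 gray
      CS201 gray
      CS201 black
    CS230 black
  CS330 black
  CS120 gray
    CS120→CS201: CS201 black — skip
    CS120→CS330: CS330 black — skip
    CS450 gray
      CS450→CS101: CS101 is gray → back edge
First back edge: CS450 → CS101.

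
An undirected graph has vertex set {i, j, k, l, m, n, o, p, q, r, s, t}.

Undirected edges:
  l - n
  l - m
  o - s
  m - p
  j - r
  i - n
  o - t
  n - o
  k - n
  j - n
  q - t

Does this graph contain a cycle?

DFS, tracking each vertex's parent; an edge to a visited non-parent vertex closes a cycle.
Start from k:
visit k (parent –)
  visit n (parent k)
    visit i (parent n)
      i–n: parent, skip
    visit o (parent n)
      o–n: parent, skip
      visit s (parent o)
        s–o: parent, skip
      visit t (parent o)
        t–o: parent, skip
        visit q (parent t)
          q–t: parent, skip
    visit l (parent n)
      l–n: parent, skip
      visit m (parent l)
        m–l: parent, skip
        visit p (parent m)
          p–m: parent, skip
    n–k: parent, skip
    visit j (parent n)
      j–n: parent, skip
      visit r (parent j)
        r–j: parent, skip
No non-parent visited neighbor found — the graph is a forest.

No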